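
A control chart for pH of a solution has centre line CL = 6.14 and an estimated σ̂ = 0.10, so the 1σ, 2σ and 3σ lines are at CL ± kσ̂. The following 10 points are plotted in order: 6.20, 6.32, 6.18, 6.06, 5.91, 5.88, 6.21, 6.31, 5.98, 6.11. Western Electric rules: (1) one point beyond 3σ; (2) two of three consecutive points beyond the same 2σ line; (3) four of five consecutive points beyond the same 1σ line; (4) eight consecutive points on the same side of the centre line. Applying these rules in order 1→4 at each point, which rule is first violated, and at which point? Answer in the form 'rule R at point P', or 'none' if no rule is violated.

rule 2 at point 6

Zone of each point (C = within 1σ̂, B = 1σ̂–2σ̂, A = 2σ̂–3σ̂, * = beyond 3σ̂; sign = side of CL): 1:+C, 2:+B, 3:+C, 4:-C, 5:-A, 6:-A, 7:+C, 8:+B, 9:-B, 10:-C
Rule 2 (two of three consecutive points beyond the same 2σ limit) is satisfied at point 6.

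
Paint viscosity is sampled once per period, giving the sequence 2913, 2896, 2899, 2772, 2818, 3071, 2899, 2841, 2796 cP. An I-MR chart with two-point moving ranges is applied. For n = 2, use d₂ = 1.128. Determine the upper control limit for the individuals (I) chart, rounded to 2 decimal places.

X̄ = (2913 + 2896 + 2899 + 2772 + 2818 + 3071 + 2899 + 2841 + 2796) / 9 = 2878.3333
Moving ranges: 17, 3, 127, 46, 253, 172, 58, 45; M̄R̄ = 721.0000 / 8 = 90.1250
UCL = X̄ + 3·M̄R̄/d₂ = 2878.3333 + 3 × 90.1250 / 1.128 = 3118.0275

3118.03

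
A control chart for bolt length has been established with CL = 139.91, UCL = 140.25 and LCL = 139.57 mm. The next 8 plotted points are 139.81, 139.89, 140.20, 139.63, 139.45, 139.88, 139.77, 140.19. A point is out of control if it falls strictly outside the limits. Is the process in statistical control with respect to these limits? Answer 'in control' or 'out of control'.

out of control

Compare each point to [139.57, 140.25]: sample 5 = 139.45 < LCL.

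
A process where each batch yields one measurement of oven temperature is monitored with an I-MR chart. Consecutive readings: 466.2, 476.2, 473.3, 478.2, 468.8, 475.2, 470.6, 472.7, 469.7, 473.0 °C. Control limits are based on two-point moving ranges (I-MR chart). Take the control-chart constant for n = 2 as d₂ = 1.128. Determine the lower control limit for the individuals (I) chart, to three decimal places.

458.619

X̄ = (466.2 + 476.2 + 473.3 + 478.2 + 468.8 + 475.2 + 470.6 + 472.7 + 469.7 + 473.0) / 10 = 472.3900
Moving ranges: 10.0, 2.9, 4.9, 9.4, 6.4, 4.6, 2.1, 3.0, 3.3; M̄R̄ = 46.6000 / 9 = 5.1778
LCL = X̄ − 3·M̄R̄/d₂ = 472.3900 − 3 × 5.1778 / 1.128 = 458.6193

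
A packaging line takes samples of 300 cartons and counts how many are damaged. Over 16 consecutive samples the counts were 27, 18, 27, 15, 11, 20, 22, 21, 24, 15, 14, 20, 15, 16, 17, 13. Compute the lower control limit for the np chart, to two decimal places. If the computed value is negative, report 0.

5.96

p̄ = Σdᵢ / (k·n) = 295 / (16 × 300) = 0.06146
LCL = np̄ − 3·√(np̄(1−p̄)) = 18.4375 − 3 × 4.1599 = 5.9579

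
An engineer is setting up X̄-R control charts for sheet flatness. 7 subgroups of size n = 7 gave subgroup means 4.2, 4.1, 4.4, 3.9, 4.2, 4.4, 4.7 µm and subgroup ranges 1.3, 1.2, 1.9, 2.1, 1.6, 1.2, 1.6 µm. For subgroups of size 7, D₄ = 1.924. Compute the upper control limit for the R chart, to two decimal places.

R̄ = (1.3 + 1.2 + 1.9 + 2.1 + 1.6 + 1.2 + 1.6) / 7 = 10.9000 / 7 = 1.5571
UCL_R = D₄·R̄ = 1.924 × 1.5571 = 2.9959

3.00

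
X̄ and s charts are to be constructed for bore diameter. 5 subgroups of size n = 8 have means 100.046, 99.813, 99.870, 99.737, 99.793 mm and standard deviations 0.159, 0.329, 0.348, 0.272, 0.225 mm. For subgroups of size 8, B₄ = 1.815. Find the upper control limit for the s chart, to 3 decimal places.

0.484

s̄ = (0.159 + 0.329 + 0.348 + 0.272 + 0.225) / 5 = 0.2666
UCL_s = B₄·s̄ = 1.815 × 0.2666 = 0.4839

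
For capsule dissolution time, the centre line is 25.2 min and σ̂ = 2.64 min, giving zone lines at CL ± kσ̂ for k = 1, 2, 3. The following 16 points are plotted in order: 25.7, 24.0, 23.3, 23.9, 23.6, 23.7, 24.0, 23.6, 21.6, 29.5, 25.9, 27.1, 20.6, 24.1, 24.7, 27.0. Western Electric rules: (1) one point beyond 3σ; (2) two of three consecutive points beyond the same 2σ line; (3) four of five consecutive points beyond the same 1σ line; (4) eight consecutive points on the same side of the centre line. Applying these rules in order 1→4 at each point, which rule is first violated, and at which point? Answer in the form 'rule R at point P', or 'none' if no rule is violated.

rule 4 at point 9

Zone of each point (C = within 1σ̂, B = 1σ̂–2σ̂, A = 2σ̂–3σ̂, * = beyond 3σ̂; sign = side of CL): 1:+C, 2:-C, 3:-C, 4:-C, 5:-C, 6:-C, 7:-C, 8:-C, 9:-B, 10:+B, 11:+C, 12:+C, 13:-B, 14:-C, 15:-C, 16:+C
Rule 4 (eight consecutive points on the same side of the centre line) is satisfied at point 9.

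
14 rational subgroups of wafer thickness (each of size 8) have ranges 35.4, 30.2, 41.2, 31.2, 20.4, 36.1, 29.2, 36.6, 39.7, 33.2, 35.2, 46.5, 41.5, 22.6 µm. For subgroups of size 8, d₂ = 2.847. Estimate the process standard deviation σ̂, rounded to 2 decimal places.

R̄ = (35.4 + 30.2 + 41.2 + 31.2 + 20.4 + 36.1 + 29.2 + 36.6 + 39.7 + 33.2 + 35.2 + 46.5 + 41.5 + 22.6) / 14 = 34.2143
σ̂ = R̄ / d₂ = 34.2143 / 2.847 = 12.0177

12.02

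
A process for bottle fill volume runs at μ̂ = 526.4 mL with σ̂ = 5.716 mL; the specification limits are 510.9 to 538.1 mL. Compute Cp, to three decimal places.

Cp = (USL − LSL) / (6σ̂) = (538.1 − 510.9) / (6 × 5.716) = 27.2000 / 34.2960 = 0.7931

0.793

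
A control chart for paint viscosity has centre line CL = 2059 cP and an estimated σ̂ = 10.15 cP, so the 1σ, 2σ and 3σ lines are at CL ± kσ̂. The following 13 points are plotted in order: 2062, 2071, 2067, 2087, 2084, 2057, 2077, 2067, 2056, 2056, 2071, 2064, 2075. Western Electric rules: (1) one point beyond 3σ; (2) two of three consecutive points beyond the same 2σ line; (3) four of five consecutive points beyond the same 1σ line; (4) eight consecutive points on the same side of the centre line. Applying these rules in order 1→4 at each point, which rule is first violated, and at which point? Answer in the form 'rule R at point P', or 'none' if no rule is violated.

rule 2 at point 5

Zone of each point (C = within 1σ̂, B = 1σ̂–2σ̂, A = 2σ̂–3σ̂, * = beyond 3σ̂; sign = side of CL): 1:+C, 2:+B, 3:+C, 4:+A, 5:+A, 6:-C, 7:+B, 8:+C, 9:-C, 10:-C, 11:+B, 12:+C, 13:+B
Rule 2 (two of three consecutive points beyond the same 2σ limit) is satisfied at point 5.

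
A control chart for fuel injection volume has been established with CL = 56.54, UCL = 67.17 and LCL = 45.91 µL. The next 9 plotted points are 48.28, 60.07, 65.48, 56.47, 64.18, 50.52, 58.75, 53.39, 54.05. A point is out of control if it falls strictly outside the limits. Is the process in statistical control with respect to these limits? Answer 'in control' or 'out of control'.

in control

All 9 points lie within [45.91, 67.17].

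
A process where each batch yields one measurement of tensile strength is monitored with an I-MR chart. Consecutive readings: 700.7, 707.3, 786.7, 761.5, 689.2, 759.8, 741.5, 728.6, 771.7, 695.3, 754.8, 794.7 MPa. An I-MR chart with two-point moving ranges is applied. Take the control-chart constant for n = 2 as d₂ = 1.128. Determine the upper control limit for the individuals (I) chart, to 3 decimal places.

862.889

X̄ = (700.7 + 707.3 + 786.7 + 761.5 + 689.2 + 759.8 + 741.5 + 728.6 + 771.7 + 695.3 + 754.8 + 794.7) / 12 = 740.9833
Moving ranges: 6.6, 79.4, 25.2, 72.3, 70.6, 18.3, 12.9, 43.1, 76.4, 59.5, 39.9; M̄R̄ = 504.2000 / 11 = 45.8364
UCL = X̄ + 3·M̄R̄/d₂ = 740.9833 + 3 × 45.8364 / 1.128 = 862.8886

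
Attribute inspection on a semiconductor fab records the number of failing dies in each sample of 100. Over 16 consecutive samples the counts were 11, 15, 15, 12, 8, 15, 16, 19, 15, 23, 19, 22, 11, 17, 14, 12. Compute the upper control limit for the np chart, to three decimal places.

p̄ = Σdᵢ / (k·n) = 244 / (16 × 100) = 0.15250
UCL = np̄ + 3·√(np̄(1−p̄)) = 15.2500 + 3 × √(15.2500×0.84750) = 15.2500 + 3 × 3.5950 = 26.0351

26.035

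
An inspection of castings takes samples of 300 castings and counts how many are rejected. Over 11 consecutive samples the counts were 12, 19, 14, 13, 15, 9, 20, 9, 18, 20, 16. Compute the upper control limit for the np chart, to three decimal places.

p̄ = Σdᵢ / (k·n) = 165 / (11 × 300) = 0.05000
UCL = np̄ + 3·√(np̄(1−p̄)) = 15.0000 + 3 × √(15.0000×0.95000) = 15.0000 + 3 × 3.7749 = 26.3248

26.325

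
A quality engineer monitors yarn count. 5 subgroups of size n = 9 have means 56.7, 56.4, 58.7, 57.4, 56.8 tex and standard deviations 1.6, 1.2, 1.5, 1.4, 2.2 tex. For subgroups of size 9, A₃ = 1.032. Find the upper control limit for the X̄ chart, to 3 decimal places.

X̄̄ = (56.7 + 56.4 + 58.7 + 57.4 + 56.8) / 5 = 57.2000
s̄ = (1.6 + 1.2 + 1.5 + 1.4 + 2.2) / 5 = 1.5800
UCL = X̄̄ + A₃·s̄ = 57.2000 + 1.032 × 1.5800 = 58.8306

58.831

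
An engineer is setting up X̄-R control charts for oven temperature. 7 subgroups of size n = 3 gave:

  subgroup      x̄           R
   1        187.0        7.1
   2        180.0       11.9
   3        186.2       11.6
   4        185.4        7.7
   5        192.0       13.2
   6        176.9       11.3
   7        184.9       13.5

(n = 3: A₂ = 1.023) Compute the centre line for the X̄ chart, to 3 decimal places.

184.629

X̄̄ = (187.0 + 180.0 + 186.2 + 185.4 + 192.0 + 176.9 + 184.9) / 7 = 1292.4000 / 7 = 184.6286
CL = X̄̄ = 184.6286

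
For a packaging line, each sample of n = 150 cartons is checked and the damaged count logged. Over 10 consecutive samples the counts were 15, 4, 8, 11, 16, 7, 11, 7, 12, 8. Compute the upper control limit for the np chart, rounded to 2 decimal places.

p̄ = Σdᵢ / (k·n) = 99 / (10 × 150) = 0.06600
UCL = np̄ + 3·√(np̄(1−p̄)) = 9.9000 + 3 × √(9.9000×0.93400) = 9.9000 + 3 × 3.0408 = 19.0225

19.02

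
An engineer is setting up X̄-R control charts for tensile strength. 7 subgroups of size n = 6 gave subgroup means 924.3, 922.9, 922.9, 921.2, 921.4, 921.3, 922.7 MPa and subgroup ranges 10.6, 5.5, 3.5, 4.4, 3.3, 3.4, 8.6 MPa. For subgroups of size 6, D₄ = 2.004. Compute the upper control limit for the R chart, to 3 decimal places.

11.251

R̄ = (10.6 + 5.5 + 3.5 + 4.4 + 3.3 + 3.4 + 8.6) / 7 = 39.3000 / 7 = 5.6143
UCL_R = D₄·R̄ = 2.004 × 5.6143 = 11.2510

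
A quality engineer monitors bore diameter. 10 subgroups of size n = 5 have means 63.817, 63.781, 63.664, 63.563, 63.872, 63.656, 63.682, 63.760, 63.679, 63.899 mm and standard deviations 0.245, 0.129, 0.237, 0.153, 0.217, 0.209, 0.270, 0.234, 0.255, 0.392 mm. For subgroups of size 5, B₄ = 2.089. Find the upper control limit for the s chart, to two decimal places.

s̄ = (0.245 + 0.129 + 0.237 + 0.153 + 0.217 + 0.209 + 0.270 + 0.234 + 0.255 + 0.392) / 10 = 0.2341
UCL_s = B₄·s̄ = 2.089 × 0.2341 = 0.4890

0.49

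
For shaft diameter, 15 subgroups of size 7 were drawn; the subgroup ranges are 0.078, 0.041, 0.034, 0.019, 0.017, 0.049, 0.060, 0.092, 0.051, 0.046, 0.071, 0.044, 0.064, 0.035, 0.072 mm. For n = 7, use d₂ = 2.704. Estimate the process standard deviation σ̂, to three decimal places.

0.019

R̄ = (0.078 + 0.041 + 0.034 + 0.019 + 0.017 + 0.049 + 0.060 + 0.092 + 0.051 + 0.046 + 0.071 + 0.044 + 0.064 + 0.035 + 0.072) / 15 = 0.0515
σ̂ = R̄ / d₂ = 0.0515 / 2.704 = 0.0191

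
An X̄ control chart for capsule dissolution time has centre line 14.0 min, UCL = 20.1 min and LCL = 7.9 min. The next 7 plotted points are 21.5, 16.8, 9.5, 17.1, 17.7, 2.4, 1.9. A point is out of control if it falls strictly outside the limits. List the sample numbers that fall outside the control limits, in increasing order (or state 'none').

Compare each point to [7.9, 20.1]: sample 1 = 21.5 > UCL; sample 6 = 2.4 < LCL; sample 7 = 1.9 < LCL.

1, 6, 7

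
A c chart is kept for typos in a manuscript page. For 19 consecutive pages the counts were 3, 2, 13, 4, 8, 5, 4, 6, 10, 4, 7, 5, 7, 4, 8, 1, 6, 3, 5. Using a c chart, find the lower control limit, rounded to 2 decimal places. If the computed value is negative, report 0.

c̄ = (3 + 2 + 13 + 4 + 8 + 5 + 4 + 6 + 10 + 4 + 7 + 5 + 7 + 4 + 8 + 1 + 6 + 3 + 5) / 19 = 105 / 19 = 5.5263
LCL = c̄ − 3√c̄ = 5.5263 − 3 × 2.3508 = -1.5261 → 0 (cannot be negative)

0.00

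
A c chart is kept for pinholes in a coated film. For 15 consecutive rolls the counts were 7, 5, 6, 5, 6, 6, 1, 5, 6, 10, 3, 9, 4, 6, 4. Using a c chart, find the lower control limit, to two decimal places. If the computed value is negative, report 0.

0.00

c̄ = (7 + 5 + 6 + 5 + 6 + 6 + 1 + 5 + 6 + 10 + 3 + 9 + 4 + 6 + 4) / 15 = 83 / 15 = 5.5333
LCL = c̄ − 3√c̄ = 5.5333 − 3 × 2.3523 = -1.5236 → 0 (cannot be negative)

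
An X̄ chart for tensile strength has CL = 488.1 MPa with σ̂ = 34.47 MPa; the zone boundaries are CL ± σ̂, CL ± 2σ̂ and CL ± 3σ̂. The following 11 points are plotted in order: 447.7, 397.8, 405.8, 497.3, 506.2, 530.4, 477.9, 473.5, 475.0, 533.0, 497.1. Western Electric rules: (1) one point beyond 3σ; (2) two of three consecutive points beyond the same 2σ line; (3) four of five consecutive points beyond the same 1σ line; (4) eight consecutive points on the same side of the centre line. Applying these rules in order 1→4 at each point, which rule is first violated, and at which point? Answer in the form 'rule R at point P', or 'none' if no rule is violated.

Zone of each point (C = within 1σ̂, B = 1σ̂–2σ̂, A = 2σ̂–3σ̂, * = beyond 3σ̂; sign = side of CL): 1:-B, 2:-A, 3:-A, 4:+C, 5:+C, 6:+B, 7:-C, 8:-C, 9:-C, 10:+B, 11:+C
Rule 2 (two of three consecutive points beyond the same 2σ limit) is satisfied at point 3.

rule 2 at point 3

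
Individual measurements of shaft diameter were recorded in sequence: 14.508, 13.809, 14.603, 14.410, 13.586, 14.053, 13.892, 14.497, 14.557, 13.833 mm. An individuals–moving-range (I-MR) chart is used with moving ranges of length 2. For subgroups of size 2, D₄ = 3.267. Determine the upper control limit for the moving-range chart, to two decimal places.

1.64

Moving ranges: 0.699, 0.794, 0.193, 0.824, 0.467, 0.161, 0.605, 0.060, 0.724; M̄R̄ = 4.5270 / 9 = 0.5030
UCL_MR = D₄·M̄R̄ = 3.267 × 0.5030 = 1.6433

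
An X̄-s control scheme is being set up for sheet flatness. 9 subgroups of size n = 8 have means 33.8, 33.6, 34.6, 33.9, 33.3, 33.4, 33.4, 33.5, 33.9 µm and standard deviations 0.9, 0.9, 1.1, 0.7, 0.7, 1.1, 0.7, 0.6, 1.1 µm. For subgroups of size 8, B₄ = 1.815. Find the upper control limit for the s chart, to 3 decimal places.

s̄ = (0.9 + 0.9 + 1.1 + 0.7 + 0.7 + 1.1 + 0.7 + 0.6 + 1.1) / 9 = 0.8667
UCL_s = B₄·s̄ = 1.815 × 0.8667 = 1.5730

1.573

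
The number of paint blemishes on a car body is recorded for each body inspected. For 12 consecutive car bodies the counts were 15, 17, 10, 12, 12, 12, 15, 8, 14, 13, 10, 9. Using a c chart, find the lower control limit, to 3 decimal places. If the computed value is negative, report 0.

1.750

c̄ = (15 + 17 + 10 + 12 + 12 + 12 + 15 + 8 + 14 + 13 + 10 + 9) / 12 = 147 / 12 = 12.2500
LCL = c̄ − 3√c̄ = 12.2500 − 3 × 3.5000 = 1.7500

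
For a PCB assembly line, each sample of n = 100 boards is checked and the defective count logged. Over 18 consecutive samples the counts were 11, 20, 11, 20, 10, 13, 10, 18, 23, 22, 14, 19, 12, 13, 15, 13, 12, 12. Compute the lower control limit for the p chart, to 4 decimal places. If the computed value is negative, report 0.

p̄ = Σdᵢ / (k·n) = 268 / (18 × 100) = 0.14889
LCL = p̄ − 3·√(p̄(1−p̄)/n) = 0.14889 − 3 × 0.03560 = 0.04210

0.0421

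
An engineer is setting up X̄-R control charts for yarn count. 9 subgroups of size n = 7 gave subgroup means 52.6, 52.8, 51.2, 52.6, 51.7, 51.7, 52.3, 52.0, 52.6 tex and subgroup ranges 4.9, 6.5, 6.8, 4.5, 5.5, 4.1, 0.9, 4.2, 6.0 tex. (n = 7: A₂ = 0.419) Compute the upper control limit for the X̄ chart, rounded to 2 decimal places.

54.19

X̄̄ = (52.6 + 52.8 + 51.2 + 52.6 + 51.7 + 51.7 + 52.3 + 52.0 + 52.6) / 9 = 469.5000 / 9 = 52.1667
R̄ = (4.9 + 6.5 + 6.8 + 4.5 + 5.5 + 4.1 + 0.9 + 4.2 + 6.0) / 9 = 43.4000 / 9 = 4.8222
UCL = X̄̄ + A₂·R̄ = 52.1667 + 0.419 × 4.8222 = 54.1872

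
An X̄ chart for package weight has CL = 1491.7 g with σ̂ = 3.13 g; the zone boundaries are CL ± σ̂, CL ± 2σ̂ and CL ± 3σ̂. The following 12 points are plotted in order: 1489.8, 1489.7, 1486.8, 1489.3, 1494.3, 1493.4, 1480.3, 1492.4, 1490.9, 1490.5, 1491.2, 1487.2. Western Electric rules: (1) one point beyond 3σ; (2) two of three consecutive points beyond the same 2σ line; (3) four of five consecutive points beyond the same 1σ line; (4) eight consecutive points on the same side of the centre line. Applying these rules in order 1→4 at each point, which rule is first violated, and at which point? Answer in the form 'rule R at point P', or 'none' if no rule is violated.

rule 1 at point 7

Zone of each point (C = within 1σ̂, B = 1σ̂–2σ̂, A = 2σ̂–3σ̂, * = beyond 3σ̂; sign = side of CL): 1:-C, 2:-C, 3:-B, 4:-C, 5:+C, 6:+C, 7:-*, 8:+C, 9:-C, 10:-C, 11:-C, 12:-B
Rule 1 (one point beyond the 3σ limits) is satisfied at point 7.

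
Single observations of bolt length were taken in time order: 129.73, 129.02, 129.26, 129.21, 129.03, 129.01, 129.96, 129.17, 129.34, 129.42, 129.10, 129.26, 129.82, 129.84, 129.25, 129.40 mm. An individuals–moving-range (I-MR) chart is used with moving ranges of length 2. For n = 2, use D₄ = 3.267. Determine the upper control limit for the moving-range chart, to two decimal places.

1.09

Moving ranges: 0.71, 0.24, 0.05, 0.18, 0.02, 0.95, 0.79, 0.17, 0.08, 0.32, 0.16, 0.56, 0.02, 0.59, 0.15; M̄R̄ = 4.9900 / 15 = 0.3327
UCL_MR = D₄·M̄R̄ = 3.267 × 0.3327 = 1.0868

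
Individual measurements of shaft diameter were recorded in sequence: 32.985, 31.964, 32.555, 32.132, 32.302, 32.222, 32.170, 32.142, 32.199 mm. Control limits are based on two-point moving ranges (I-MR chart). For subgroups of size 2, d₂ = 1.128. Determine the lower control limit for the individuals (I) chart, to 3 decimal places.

X̄ = (32.985 + 31.964 + 32.555 + 32.132 + 32.302 + 32.222 + 32.170 + 32.142 + 32.199) / 9 = 32.2968
Moving ranges: 1.021, 0.591, 0.423, 0.170, 0.080, 0.052, 0.028, 0.057; M̄R̄ = 2.4220 / 8 = 0.3027
LCL = X̄ − 3·M̄R̄/d₂ = 32.2968 − 3 × 0.3027 / 1.128 = 31.4916

31.492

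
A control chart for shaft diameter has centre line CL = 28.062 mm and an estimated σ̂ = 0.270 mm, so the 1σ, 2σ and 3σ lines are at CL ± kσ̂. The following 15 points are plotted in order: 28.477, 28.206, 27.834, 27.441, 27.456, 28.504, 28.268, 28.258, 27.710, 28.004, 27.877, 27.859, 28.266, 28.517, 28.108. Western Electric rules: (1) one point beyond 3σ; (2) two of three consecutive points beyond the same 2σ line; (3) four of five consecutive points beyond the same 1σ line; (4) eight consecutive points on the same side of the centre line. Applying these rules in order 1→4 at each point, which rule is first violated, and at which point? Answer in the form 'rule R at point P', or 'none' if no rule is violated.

Zone of each point (C = within 1σ̂, B = 1σ̂–2σ̂, A = 2σ̂–3σ̂, * = beyond 3σ̂; sign = side of CL): 1:+B, 2:+C, 3:-C, 4:-A, 5:-A, 6:+B, 7:+C, 8:+C, 9:-B, 10:-C, 11:-C, 12:-C, 13:+C, 14:+B, 15:+C
Rule 2 (two of three consecutive points beyond the same 2σ limit) is satisfied at point 5.

rule 2 at point 5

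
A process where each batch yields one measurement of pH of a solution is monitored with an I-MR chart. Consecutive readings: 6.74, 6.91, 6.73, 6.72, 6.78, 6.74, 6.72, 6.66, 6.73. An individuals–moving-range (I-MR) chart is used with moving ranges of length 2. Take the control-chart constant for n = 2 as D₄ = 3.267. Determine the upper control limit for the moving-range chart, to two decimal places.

0.25

Moving ranges: 0.17, 0.18, 0.01, 0.06, 0.04, 0.02, 0.06, 0.07; M̄R̄ = 0.6100 / 8 = 0.0762
UCL_MR = D₄·M̄R̄ = 3.267 × 0.0762 = 0.2491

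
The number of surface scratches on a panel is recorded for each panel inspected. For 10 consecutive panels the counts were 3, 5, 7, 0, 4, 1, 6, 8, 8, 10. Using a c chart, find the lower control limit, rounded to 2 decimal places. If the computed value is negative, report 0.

0.00

c̄ = (3 + 5 + 7 + 0 + 4 + 1 + 6 + 8 + 8 + 10) / 10 = 52 / 10 = 5.2000
LCL = c̄ − 3√c̄ = 5.2000 − 3 × 2.2804 = -1.6411 → 0 (cannot be negative)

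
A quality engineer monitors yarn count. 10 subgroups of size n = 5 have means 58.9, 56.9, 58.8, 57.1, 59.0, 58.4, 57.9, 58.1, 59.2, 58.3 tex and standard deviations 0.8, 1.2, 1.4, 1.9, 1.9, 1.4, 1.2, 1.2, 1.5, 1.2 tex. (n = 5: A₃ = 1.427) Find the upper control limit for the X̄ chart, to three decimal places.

X̄̄ = (58.9 + 56.9 + 58.8 + 57.1 + 59.0 + 58.4 + 57.9 + 58.1 + 59.2 + 58.3) / 10 = 58.2600
s̄ = (0.8 + 1.2 + 1.4 + 1.9 + 1.9 + 1.4 + 1.2 + 1.2 + 1.5 + 1.2) / 10 = 1.3700
UCL = X̄̄ + A₃·s̄ = 58.2600 + 1.427 × 1.3700 = 60.2150

60.215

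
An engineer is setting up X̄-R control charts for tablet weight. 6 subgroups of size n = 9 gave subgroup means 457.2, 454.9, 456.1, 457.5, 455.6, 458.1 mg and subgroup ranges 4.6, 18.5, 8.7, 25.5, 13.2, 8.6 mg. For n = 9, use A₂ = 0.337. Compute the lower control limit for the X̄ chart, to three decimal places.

452.124

X̄̄ = (457.2 + 454.9 + 456.1 + 457.5 + 455.6 + 458.1) / 6 = 2739.4000 / 6 = 456.5667
R̄ = (4.6 + 18.5 + 8.7 + 25.5 + 13.2 + 8.6) / 6 = 79.1000 / 6 = 13.1833
LCL = X̄̄ − A₂·R̄ = 456.5667 − 0.337 × 13.1833 = 452.1239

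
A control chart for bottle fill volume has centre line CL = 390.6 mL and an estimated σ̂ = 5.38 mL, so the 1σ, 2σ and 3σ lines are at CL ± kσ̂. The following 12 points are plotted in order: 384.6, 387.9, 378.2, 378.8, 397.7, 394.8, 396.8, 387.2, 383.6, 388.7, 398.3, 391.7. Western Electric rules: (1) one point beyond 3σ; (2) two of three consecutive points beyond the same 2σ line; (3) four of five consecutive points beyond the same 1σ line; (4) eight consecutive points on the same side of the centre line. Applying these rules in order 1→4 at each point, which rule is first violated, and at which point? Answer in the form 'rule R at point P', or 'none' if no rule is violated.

Zone of each point (C = within 1σ̂, B = 1σ̂–2σ̂, A = 2σ̂–3σ̂, * = beyond 3σ̂; sign = side of CL): 1:-B, 2:-C, 3:-A, 4:-A, 5:+B, 6:+C, 7:+B, 8:-C, 9:-B, 10:-C, 11:+B, 12:+C
Rule 2 (two of three consecutive points beyond the same 2σ limit) is satisfied at point 4.

rule 2 at point 4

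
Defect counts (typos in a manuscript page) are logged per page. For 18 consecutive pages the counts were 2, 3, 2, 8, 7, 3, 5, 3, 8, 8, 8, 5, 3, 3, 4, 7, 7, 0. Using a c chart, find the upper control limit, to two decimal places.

11.34

c̄ = (2 + 3 + 2 + 8 + 7 + 3 + 5 + 3 + 8 + 8 + 8 + 5 + 3 + 3 + 4 + 7 + 7 + 0) / 18 = 86 / 18 = 4.7778
UCL = c̄ + 3√c̄ = 4.7778 + 3 × √4.7778 = 4.7778 + 3 × 2.1858 = 11.3352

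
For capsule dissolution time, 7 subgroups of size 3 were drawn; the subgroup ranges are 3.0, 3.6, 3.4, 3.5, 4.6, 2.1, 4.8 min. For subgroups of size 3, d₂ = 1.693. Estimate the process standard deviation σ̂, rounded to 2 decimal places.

2.11

R̄ = (3.0 + 3.6 + 3.4 + 3.5 + 4.6 + 2.1 + 4.8) / 7 = 3.5714
σ̂ = R̄ / d₂ = 3.5714 / 1.693 = 2.1095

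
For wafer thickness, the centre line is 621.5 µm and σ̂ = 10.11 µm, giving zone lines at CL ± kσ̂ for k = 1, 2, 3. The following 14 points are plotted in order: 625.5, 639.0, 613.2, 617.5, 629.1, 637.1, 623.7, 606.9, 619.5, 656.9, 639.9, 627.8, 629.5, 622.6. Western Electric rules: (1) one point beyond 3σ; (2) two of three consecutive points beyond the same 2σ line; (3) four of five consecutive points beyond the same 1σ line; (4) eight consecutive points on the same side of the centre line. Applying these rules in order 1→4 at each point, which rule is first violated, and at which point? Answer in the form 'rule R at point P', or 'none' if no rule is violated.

rule 1 at point 10

Zone of each point (C = within 1σ̂, B = 1σ̂–2σ̂, A = 2σ̂–3σ̂, * = beyond 3σ̂; sign = side of CL): 1:+C, 2:+B, 3:-C, 4:-C, 5:+C, 6:+B, 7:+C, 8:-B, 9:-C, 10:+*, 11:+B, 12:+C, 13:+C, 14:+C
Rule 1 (one point beyond the 3σ limits) is satisfied at point 10.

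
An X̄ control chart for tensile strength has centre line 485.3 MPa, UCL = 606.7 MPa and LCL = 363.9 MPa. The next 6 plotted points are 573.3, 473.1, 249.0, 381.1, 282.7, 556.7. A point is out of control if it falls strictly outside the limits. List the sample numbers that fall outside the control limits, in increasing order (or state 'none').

3, 5

Compare each point to [363.9, 606.7]: sample 3 = 249.0 < LCL; sample 5 = 282.7 < LCL.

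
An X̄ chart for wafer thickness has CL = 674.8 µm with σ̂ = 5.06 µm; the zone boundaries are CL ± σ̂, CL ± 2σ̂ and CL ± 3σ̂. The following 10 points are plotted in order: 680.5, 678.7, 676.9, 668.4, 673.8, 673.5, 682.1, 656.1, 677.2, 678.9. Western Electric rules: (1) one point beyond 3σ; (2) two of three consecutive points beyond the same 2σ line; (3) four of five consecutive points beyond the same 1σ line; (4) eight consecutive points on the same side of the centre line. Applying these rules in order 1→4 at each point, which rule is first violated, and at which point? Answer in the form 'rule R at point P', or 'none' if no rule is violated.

Zone of each point (C = within 1σ̂, B = 1σ̂–2σ̂, A = 2σ̂–3σ̂, * = beyond 3σ̂; sign = side of CL): 1:+B, 2:+C, 3:+C, 4:-B, 5:-C, 6:-C, 7:+B, 8:-*, 9:+C, 10:+C
Rule 1 (one point beyond the 3σ limits) is satisfied at point 8.

rule 1 at point 8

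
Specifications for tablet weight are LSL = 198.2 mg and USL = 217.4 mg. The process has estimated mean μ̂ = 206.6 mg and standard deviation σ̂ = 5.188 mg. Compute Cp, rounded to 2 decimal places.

Cp = (USL − LSL) / (6σ̂) = (217.4 − 198.2) / (6 × 5.188) = 19.2000 / 31.1280 = 0.6168

0.62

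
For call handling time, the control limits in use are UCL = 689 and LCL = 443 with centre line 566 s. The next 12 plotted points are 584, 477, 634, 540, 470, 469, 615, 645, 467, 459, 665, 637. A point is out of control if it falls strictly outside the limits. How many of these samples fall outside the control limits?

All 12 points lie within [443, 689].

0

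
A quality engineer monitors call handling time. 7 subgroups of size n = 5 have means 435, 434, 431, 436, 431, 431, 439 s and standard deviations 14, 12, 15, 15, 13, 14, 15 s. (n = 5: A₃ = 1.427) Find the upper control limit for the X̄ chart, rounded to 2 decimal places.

453.84

X̄̄ = (435 + 434 + 431 + 436 + 431 + 431 + 439) / 7 = 433.8571
s̄ = (14 + 12 + 15 + 15 + 13 + 14 + 15) / 7 = 14.0000
UCL = X̄̄ + A₃·s̄ = 433.8571 + 1.427 × 14.0000 = 453.8351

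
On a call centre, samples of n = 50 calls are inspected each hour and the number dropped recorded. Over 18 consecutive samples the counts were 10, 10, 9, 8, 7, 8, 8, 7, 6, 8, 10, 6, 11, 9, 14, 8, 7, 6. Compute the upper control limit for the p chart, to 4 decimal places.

0.3278

p̄ = Σdᵢ / (k·n) = 152 / (18 × 50) = 0.16889
UCL = p̄ + 3·√(p̄(1−p̄)/n) = 0.16889 + 3 × √(0.16889×0.83111/50) = 0.16889 + 3 × 0.05298 = 0.32784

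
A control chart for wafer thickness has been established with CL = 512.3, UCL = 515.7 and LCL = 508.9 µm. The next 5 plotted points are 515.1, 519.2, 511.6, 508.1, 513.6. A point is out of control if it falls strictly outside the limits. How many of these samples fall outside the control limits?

2

Compare each point to [508.9, 515.7]: sample 2 = 519.2 > UCL; sample 4 = 508.1 < LCL.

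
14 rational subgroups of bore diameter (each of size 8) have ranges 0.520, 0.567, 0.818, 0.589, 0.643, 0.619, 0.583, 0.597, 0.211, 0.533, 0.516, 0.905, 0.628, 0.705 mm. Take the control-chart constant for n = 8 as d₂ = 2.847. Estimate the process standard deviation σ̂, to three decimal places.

0.212

R̄ = (0.520 + 0.567 + 0.818 + 0.589 + 0.643 + 0.619 + 0.583 + 0.597 + 0.211 + 0.533 + 0.516 + 0.905 + 0.628 + 0.705) / 14 = 0.6024
σ̂ = R̄ / d₂ = 0.6024 / 2.847 = 0.2116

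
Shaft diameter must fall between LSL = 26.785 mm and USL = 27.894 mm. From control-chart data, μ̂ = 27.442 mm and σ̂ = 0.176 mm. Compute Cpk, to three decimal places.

0.856

Cpu = (USL − μ̂) / (3σ̂) = (27.894 − 27.442) / (3 × 0.176) = 0.8561; Cpl = (μ̂ − LSL) / (3σ̂) = (27.442 − 26.785) / (3 × 0.176) = 1.2443; Cpk = min(Cpu, Cpl) = 0.8561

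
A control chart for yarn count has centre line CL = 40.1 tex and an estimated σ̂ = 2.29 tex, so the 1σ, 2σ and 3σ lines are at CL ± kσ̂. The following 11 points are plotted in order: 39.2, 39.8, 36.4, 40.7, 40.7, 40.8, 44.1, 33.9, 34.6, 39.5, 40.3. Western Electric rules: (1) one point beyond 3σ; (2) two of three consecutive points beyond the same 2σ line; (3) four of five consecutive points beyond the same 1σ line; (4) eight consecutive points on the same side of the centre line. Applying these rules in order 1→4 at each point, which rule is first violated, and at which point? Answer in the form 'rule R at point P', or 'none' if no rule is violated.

rule 2 at point 9

Zone of each point (C = within 1σ̂, B = 1σ̂–2σ̂, A = 2σ̂–3σ̂, * = beyond 3σ̂; sign = side of CL): 1:-C, 2:-C, 3:-B, 4:+C, 5:+C, 6:+C, 7:+B, 8:-A, 9:-A, 10:-C, 11:+C
Rule 2 (two of three consecutive points beyond the same 2σ limit) is satisfied at point 9.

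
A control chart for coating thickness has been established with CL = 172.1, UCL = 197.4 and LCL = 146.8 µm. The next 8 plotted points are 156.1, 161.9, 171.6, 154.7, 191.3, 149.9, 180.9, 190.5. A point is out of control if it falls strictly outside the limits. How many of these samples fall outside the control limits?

All 8 points lie within [146.8, 197.4].

0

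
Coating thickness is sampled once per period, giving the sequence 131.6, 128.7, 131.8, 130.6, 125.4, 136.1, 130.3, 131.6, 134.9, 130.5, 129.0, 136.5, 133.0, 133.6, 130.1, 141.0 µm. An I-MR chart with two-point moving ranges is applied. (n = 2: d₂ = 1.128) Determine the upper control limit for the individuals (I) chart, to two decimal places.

X̄ = (131.6 + 128.7 + 131.8 + 130.6 + 125.4 + 136.1 + 130.3 + 131.6 + 134.9 + 130.5 + 129.0 + 136.5 + 133.0 + 133.6 + 130.1 + 141.0) / 16 = 132.1687
Moving ranges: 2.9, 3.1, 1.2, 5.2, 10.7, 5.8, 1.3, 3.3, 4.4, 1.5, 7.5, 3.5, 0.6, 3.5, 10.9; M̄R̄ = 65.4000 / 15 = 4.3600
UCL = X̄ + 3·M̄R̄/d₂ = 132.1687 + 3 × 4.3600 / 1.128 = 143.7645

143.76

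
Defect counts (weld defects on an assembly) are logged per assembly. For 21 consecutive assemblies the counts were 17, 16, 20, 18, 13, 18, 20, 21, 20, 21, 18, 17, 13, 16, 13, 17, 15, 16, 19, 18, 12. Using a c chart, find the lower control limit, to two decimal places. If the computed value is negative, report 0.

c̄ = (17 + 16 + 20 + 18 + 13 + 18 + 20 + 21 + 20 + 21 + 18 + 17 + 13 + 16 + 13 + 17 + 15 + 16 + 19 + 18 + 12) / 21 = 358 / 21 = 17.0476
LCL = c̄ − 3√c̄ = 17.0476 − 3 × 4.1289 = 4.6610

4.66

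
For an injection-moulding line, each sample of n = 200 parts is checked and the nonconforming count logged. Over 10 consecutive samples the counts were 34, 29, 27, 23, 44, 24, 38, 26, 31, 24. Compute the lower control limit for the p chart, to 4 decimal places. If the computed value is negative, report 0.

0.0743

p̄ = Σdᵢ / (k·n) = 300 / (10 × 200) = 0.15000
LCL = p̄ − 3·√(p̄(1−p̄)/n) = 0.15000 − 3 × 0.02525 = 0.07425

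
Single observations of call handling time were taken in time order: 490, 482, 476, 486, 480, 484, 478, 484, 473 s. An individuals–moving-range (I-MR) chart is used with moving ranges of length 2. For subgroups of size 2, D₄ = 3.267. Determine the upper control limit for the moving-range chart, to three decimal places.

Moving ranges: 8, 6, 10, 6, 4, 6, 6, 11; M̄R̄ = 57.0000 / 8 = 7.1250
UCL_MR = D₄·M̄R̄ = 3.267 × 7.1250 = 23.2774

23.277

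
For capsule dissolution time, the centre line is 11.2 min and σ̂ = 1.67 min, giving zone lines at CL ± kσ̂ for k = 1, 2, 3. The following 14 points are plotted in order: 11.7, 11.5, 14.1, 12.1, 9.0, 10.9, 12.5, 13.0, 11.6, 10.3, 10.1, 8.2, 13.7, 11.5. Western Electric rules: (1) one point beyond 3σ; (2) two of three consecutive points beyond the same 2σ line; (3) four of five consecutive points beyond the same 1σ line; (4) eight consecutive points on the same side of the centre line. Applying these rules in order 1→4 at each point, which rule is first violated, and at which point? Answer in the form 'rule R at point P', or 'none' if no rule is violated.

none

Zone of each point (C = within 1σ̂, B = 1σ̂–2σ̂, A = 2σ̂–3σ̂, * = beyond 3σ̂; sign = side of CL): 1:+C, 2:+C, 3:+B, 4:+C, 5:-B, 6:-C, 7:+C, 8:+B, 9:+C, 10:-C, 11:-C, 12:-B, 13:+B, 14:+C
No rule fires across all 14 points.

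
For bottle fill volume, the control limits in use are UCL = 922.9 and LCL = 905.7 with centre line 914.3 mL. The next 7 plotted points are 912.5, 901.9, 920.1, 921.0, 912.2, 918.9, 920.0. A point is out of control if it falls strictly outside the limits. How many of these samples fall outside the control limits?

Compare each point to [905.7, 922.9]: sample 2 = 901.9 < LCL.

1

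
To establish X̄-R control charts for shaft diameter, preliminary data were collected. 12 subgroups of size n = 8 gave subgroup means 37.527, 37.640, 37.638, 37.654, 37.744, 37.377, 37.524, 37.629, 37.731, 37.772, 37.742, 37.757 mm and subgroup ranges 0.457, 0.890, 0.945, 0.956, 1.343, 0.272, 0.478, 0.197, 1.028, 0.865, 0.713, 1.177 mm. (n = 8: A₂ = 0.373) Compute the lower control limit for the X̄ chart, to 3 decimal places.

X̄̄ = (37.527 + 37.640 + 37.638 + 37.654 + 37.744 + 37.377 + 37.524 + 37.629 + 37.731 + 37.772 + 37.742 + 37.757) / 12 = 451.7350 / 12 = 37.6446
R̄ = (0.457 + 0.890 + 0.945 + 0.956 + 1.343 + 0.272 + 0.478 + 0.197 + 1.028 + 0.865 + 0.713 + 1.177) / 12 = 9.3210 / 12 = 0.7767
LCL = X̄̄ − A₂·R̄ = 37.6446 − 0.373 × 0.7767 = 37.3549

37.355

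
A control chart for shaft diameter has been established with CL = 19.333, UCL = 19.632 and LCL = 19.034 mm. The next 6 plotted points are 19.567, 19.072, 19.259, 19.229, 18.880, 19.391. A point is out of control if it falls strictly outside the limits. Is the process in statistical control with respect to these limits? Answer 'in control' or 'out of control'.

Compare each point to [19.034, 19.632]: sample 5 = 18.880 < LCL.

out of control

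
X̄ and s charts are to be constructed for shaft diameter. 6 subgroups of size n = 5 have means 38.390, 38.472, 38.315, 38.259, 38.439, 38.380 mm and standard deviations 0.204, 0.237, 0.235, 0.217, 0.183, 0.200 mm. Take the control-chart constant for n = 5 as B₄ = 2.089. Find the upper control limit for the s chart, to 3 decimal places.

0.444

s̄ = (0.204 + 0.237 + 0.235 + 0.217 + 0.183 + 0.200) / 6 = 0.2127
UCL_s = B₄·s̄ = 2.089 × 0.2127 = 0.4443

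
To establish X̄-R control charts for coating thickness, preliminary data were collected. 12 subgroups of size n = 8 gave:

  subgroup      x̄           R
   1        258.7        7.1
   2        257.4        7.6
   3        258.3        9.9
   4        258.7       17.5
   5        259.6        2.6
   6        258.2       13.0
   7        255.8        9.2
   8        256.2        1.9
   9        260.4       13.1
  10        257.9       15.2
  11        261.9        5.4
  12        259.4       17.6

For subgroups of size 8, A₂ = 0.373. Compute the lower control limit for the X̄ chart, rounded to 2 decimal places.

X̄̄ = (258.7 + 257.4 + 258.3 + 258.7 + 259.6 + 258.2 + 255.8 + 256.2 + 260.4 + 257.9 + 261.9 + 259.4) / 12 = 3102.5000 / 12 = 258.5417
R̄ = (7.1 + 7.6 + 9.9 + 17.5 + 2.6 + 13.0 + 9.2 + 1.9 + 13.1 + 15.2 + 5.4 + 17.6) / 12 = 120.1000 / 12 = 10.0083
LCL = X̄̄ − A₂·R̄ = 258.5417 − 0.373 × 10.0083 = 254.8086

254.81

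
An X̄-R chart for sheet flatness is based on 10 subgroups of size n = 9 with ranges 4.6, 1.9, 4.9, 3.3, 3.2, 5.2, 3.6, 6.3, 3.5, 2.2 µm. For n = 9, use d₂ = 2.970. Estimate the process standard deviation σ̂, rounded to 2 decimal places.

R̄ = (4.6 + 1.9 + 4.9 + 3.3 + 3.2 + 5.2 + 3.6 + 6.3 + 3.5 + 2.2) / 10 = 3.8700
σ̂ = R̄ / d₂ = 3.8700 / 2.970 = 1.3030

1.30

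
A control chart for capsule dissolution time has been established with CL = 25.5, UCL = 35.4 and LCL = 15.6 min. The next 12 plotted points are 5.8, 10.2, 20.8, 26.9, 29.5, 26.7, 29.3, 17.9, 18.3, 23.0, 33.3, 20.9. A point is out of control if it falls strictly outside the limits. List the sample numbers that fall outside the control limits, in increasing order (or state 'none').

1, 2

Compare each point to [15.6, 35.4]: sample 1 = 5.8 < LCL; sample 2 = 10.2 < LCL.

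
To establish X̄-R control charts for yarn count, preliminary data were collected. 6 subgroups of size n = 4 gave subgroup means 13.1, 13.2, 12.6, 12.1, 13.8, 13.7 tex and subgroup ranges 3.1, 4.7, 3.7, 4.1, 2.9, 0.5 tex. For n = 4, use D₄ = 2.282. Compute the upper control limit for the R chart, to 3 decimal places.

R̄ = (3.1 + 4.7 + 3.7 + 4.1 + 2.9 + 0.5) / 6 = 19.0000 / 6 = 3.1667
UCL_R = D₄·R̄ = 2.282 × 3.1667 = 7.2263

7.226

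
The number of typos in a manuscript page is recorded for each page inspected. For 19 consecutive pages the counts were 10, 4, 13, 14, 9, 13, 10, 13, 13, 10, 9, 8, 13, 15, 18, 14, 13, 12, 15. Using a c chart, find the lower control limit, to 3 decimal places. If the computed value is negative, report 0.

1.548

c̄ = (10 + 4 + 13 + 14 + 9 + 13 + 10 + 13 + 13 + 10 + 9 + 8 + 13 + 15 + 18 + 14 + 13 + 12 + 15) / 19 = 226 / 19 = 11.8947
LCL = c̄ − 3√c̄ = 11.8947 − 3 × 3.4489 = 1.5481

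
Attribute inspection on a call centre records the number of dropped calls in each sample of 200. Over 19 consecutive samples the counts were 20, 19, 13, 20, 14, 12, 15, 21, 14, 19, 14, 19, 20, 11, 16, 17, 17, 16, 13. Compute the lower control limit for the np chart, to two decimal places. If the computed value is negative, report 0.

4.70

p̄ = Σdᵢ / (k·n) = 310 / (19 × 200) = 0.08158
LCL = np̄ − 3·√(np̄(1−p̄)) = 16.3158 − 3 × 3.8710 = 4.7027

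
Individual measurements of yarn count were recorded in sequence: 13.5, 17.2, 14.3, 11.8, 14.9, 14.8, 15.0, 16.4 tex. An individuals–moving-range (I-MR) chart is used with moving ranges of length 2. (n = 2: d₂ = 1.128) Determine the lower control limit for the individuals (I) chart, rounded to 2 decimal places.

9.46

X̄ = (13.5 + 17.2 + 14.3 + 11.8 + 14.9 + 14.8 + 15.0 + 16.4) / 8 = 14.7375
Moving ranges: 3.7, 2.9, 2.5, 3.1, 0.1, 0.2, 1.4; M̄R̄ = 13.9000 / 7 = 1.9857
LCL = X̄ − 3·M̄R̄/d₂ = 14.7375 − 3 × 1.9857 / 1.128 = 9.4563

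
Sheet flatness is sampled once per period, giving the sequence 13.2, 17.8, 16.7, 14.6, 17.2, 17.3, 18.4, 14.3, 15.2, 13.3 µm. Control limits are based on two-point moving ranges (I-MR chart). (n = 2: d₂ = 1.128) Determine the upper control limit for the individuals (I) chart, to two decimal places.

X̄ = (13.2 + 17.8 + 16.7 + 14.6 + 17.2 + 17.3 + 18.4 + 14.3 + 15.2 + 13.3) / 10 = 15.8000
Moving ranges: 4.6, 1.1, 2.1, 2.6, 0.1, 1.1, 4.1, 0.9, 1.9; M̄R̄ = 18.5000 / 9 = 2.0556
UCL = X̄ + 3·M̄R̄/d₂ = 15.8000 + 3 × 2.0556 / 1.128 = 21.2669

21.27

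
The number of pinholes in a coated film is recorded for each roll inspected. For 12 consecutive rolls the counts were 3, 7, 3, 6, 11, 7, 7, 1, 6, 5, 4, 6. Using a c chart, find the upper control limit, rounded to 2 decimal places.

12.54

c̄ = (3 + 7 + 3 + 6 + 11 + 7 + 7 + 1 + 6 + 5 + 4 + 6) / 12 = 66 / 12 = 5.5000
UCL = c̄ + 3√c̄ = 5.5000 + 3 × √5.5000 = 5.5000 + 3 × 2.3452 = 12.5356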